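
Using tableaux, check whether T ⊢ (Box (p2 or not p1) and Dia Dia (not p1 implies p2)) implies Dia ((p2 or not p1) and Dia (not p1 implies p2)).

Tableau for the negation not ((Box (p2 or not p1) and Dia Dia (not p1 implies p2)) implies Dia ((p2 or not p1) and Dia (not p1 implies p2))):
1. not ((Box (p2 or not p1) and Dia Dia (not p1 implies p2)) implies Dia ((p2 or not p1) and Dia (not p1 implies p2))), u
2. Box (p2 or not p1) and Dia Dia (not p1 implies p2), u
3. not Dia ((p2 or not p1) and Dia (not p1 implies p2)), u
4. Box (p2 or not p1), u
5. Dia Dia (not p1 implies p2), u
6. not ((p2 or not p1) and Dia (not p1 implies p2)), u
7. p2 or not p1, u
8. not Dia (not p1 implies p2), u
9. not (not p1 implies p2), u
10. not p1, u
11. not p2, u
12. Dia (not p1 implies p2), v
13. not ((p2 or not p1) and Dia (not p1 implies p2)), v
14. p2 or not p1, v
15. not (not p1 implies p2), v
16. not p1, v
17. not p2, v
18. not Dia (not p1 implies p2), v
19. not p1 implies p2, w
20. not (not p1 implies p2), w
21. not p1, w
22. not p2, w
23. p2, w
Accessibility: uRu, uRv, vRv, vRw, wRw
Branch closes: p2 and not p2 both at w.
All branches of the negation close; one closing branch shown above.

Valid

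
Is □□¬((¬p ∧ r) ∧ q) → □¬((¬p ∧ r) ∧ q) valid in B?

Tableau for the negation ¬(□□¬((¬p ∧ r) ∧ q) → □¬((¬p ∧ r) ∧ q)):
1. ¬(□□¬((¬p ∧ r) ∧ q) → □¬((¬p ∧ r) ∧ q)), w0
2. □□¬((¬p ∧ r) ∧ q), w0   [¬→-rule on 1]
3. ¬□¬((¬p ∧ r) ∧ q), w0   [¬→-rule on 1]
4. □¬((¬p ∧ r) ∧ q), w0   [□-rule on 2 via w0Rw0]
5. ¬((¬p ∧ r) ∧ q), w0   [□-rule on 4 via w0Rw0]
6. ¬(¬p ∧ r), w0   [¬∧-rule on 5 (branches; this branch)]
7. ¬r, w0   [¬∧-rule on 6 (branches; this branch)]
8. (¬p ∧ r) ∧ q, w1   [¬□-rule on 3: fresh world w1, w0Rw1]
9. ¬p ∧ r, w1   [∧-rule on 8]
10. q, w1   [∧-rule on 8]
11. ¬p, w1   [∧-rule on 9]
12. r, w1   [∧-rule on 9]
13. □¬((¬p ∧ r) ∧ q), w1   [□-rule on 2 via w0Rw1]
14. ¬((¬p ∧ r) ∧ q), w1   [□-rule on 4 via w0Rw1]
15. ¬(¬p ∧ r), w1   [¬∧-rule on 14 (branches; this branch)]
16. ¬r, w1   [¬∧-rule on 15 (branches; this branch)]
Accessibility: w0Rw0, w0Rw1, w1Rw0, w1Rw1
Branch closes: r and ¬r both at w1.
All branches of the negation close; one closing branch shown above.

Valid in B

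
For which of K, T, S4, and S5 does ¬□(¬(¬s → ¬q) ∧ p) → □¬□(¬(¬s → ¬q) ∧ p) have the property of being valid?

S4-tableau for the negation ¬(¬□(¬(¬s → ¬q) ∧ p) → □¬□(¬(¬s → ¬q) ∧ p)):
1. ¬(¬□(¬(¬s → ¬q) ∧ p) → □¬□(¬(¬s → ¬q) ∧ p)), u
2. ¬□(¬(¬s → ¬q) ∧ p), u   [¬→-rule on 1]
3. ¬□¬□(¬(¬s → ¬q) ∧ p), u   [¬→-rule on 1]
4. ¬(¬(¬s → ¬q) ∧ p), v   [¬□-rule on 2: fresh world v, uRv]
5. ¬p, v   [¬∧-rule on 4 (branches; this branch)]
6. □(¬(¬s → ¬q) ∧ p), w   [¬□-rule on 3: fresh world w, uRw]
7. ¬(¬s → ¬q) ∧ p, w   [□-rule on 6 via wRw]
8. ¬(¬s → ¬q), w   [∧-rule on 7]
9. p, w   [∧-rule on 7]
10. ¬s, w   [¬→-rule on 8]
11. q, w   [¬→-rule on 8]
Accessibility: uRu, uRv, uRw, vRv, wRw
Complete open branch: countermodel on an S4-frame, so not valid in S4, nor in K, T (the same frame is also a K-frame and a T-frame).
S5-tableau for the negation ¬(¬□(¬(¬s → ¬q) ∧ p) → □¬□(¬(¬s → ¬q) ∧ p)):
1. ¬(¬□(¬(¬s → ¬q) ∧ p) → □¬□(¬(¬s → ¬q) ∧ p)), u
2. ¬□(¬(¬s → ¬q) ∧ p), u   [¬→-rule on 1]
3. ¬□¬□(¬(¬s → ¬q) ∧ p), u   [¬→-rule on 1]
4. ¬(¬(¬s → ¬q) ∧ p), v   [¬□-rule on 2: fresh world v, uRv]
5. ¬s → ¬q, v   [¬∧-rule on 4 (branches; this branch)]
6. ¬q, v   [→-rule on 5 (branches; this branch)]
7. □(¬(¬s → ¬q) ∧ p), w   [¬□-rule on 3: fresh world w, uRw]
8. ¬(¬s → ¬q) ∧ p, u   [□-rule on 7 via wRu]
9. ¬(¬s → ¬q), u   [∧-rule on 8]
10. p, u   [∧-rule on 8]
11. ¬s, u   [¬→-rule on 9]
12. q, u   [¬→-rule on 9]
13. ¬(¬s → ¬q) ∧ p, v   [□-rule on 7 via wRv]
14. ¬(¬s → ¬q), v   [∧-rule on 13]
15. p, v   [∧-rule on 13]
16. ¬s, v   [¬→-rule on 14]
17. q, v   [¬→-rule on 14]
Accessibility: uRu, uRv, uRw, vRu, vRv, vRw, wRu, wRv, wRw
Branch closes: q and ¬q both at v.
Every branch closes (one shown): valid in S5.

S5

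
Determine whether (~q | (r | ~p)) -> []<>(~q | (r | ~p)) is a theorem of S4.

Invalid (countermodel exists)

Tableau for the negation ~((~q | (r | ~p)) -> []<>(~q | (r | ~p))):
1. ~((~q | (r | ~p)) -> []<>(~q | (r | ~p))), u
2. ~q | (r | ~p), u
3. ~[]<>(~q | (r | ~p)), u
4. r | ~p, u
5. ~p, u
6. ~<>(~q | (r | ~p)), v
7. ~(~q | (r | ~p)), v
8. q, v
9. ~(r | ~p), v
10. ~r, v
11. p, v
Accessibility: uRu, uRv, vRv
The negation has an open branch (countermodel exists).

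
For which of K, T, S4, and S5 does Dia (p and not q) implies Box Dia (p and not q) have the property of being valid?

S4-tableau for the negation not (Dia (p and not q) implies Box Dia (p and not q)):
1. not (Dia (p and not q) implies Box Dia (p and not q)), u
2. Dia (p and not q), u
3. not Box Dia (p and not q), u
4. p and not q, v
5. p, v
6. not q, v
7. not Dia (p and not q), w
8. not (p and not q), w
9. q, w
Accessibility: uRu, uRv, uRw, vRv, wRw
Complete open branch: countermodel on an S4-frame, so not valid in S4, nor in K, T (the same frame is also a K-frame and a T-frame).
S5-tableau for the negation not (Dia (p and not q) implies Box Dia (p and not q)):
1. not (Dia (p and not q) implies Box Dia (p and not q)), u
2. Dia (p and not q), u
3. not Box Dia (p and not q), u
4. p and not q, v
5. p, v
6. not q, v
7. not Dia (p and not q), w
8. not (p and not q), u
9. not (p and not q), v
10. not (p and not q), w
11. q, u
12. q, v
Accessibility: uRu, uRv, uRw, vRu, vRv, vRw, wRu, wRv, wRw
Branch closes: q and not q both at v.
Every branch closes (one shown): valid in S5.

S5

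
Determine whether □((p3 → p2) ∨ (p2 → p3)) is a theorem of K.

Yes, valid

Tableau for the negation ¬□((p3 → p2) ∨ (p2 → p3)):
1. ¬□((p3 → p2) ∨ (p2 → p3)), u
2. ¬((p3 → p2) ∨ (p2 → p3)), v
3. ¬(p3 → p2), v
4. ¬(p2 → p3), v
5. p3, v
6. ¬p2, v
7. p2, v
8. ¬p3, v
Accessibility: uRv
Branch closes: p2 and ¬p2 both at v.
Every branch of the negation's tableau closes; the branch above is one of them.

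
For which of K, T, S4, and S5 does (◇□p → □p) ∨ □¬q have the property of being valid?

S5

S5-tableau for the negation ¬((◇□p → □p) ∨ □¬q):
1. ¬((◇□p → □p) ∨ □¬q), u
2. ¬(◇□p → □p), u
3. ¬□¬q, u
4. ◇□p, u
5. ¬□p, u
6. q, v
7. □p, w
8. p, u
9. p, v
10. p, w
11. ¬p, x
12. p, x
Accessibility: uRu, uRv, uRw, uRx, vRu, vRv, vRw, vRx, wRu, wRv, wRw, wRx, xRu, xRv, xRw, xRx
Branch closes: p and ¬p both at x.
Every branch closes (one shown): valid in S5.
S4-tableau for the negation ¬((◇□p → □p) ∨ □¬q):
1. ¬((◇□p → □p) ∨ □¬q), u
2. ¬(◇□p → □p), u
3. ¬□¬q, u
4. ◇□p, u
5. ¬□p, u
6. q, v
7. □p, w
8. p, w
9. ¬p, x
Accessibility: uRu, uRv, uRw, uRx, vRv, wRw, xRx
Complete open branch: countermodel on an S4-frame, so not valid in S4, nor in K, T (the same frame is also a K-frame and a T-frame).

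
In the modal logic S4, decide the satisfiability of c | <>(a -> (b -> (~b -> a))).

1. c | <>(a -> (b -> (~b -> a))), w0
2. <>(a -> (b -> (~b -> a))), w0   [|-rule on 1 (branches; this branch)]
3. a -> (b -> (~b -> a)), w1   [<>-rule on 2: fresh world w1, w0Rw1]
4. b -> (~b -> a), w1   [->-rule on 3 (branches; this branch)]
5. ~b -> a, w1   [->-rule on 4 (branches; this branch)]
6. a, w1   [->-rule on 5 (branches; this branch)]
Accessibility: w0Rw0, w0Rw1, w1Rw1

Yes, satisfiable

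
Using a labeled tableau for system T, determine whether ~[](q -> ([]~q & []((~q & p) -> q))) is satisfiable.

1. ~[](q -> ([]~q & []((~q & p) -> q))), u
2. ~(q -> ([]~q & []((~q & p) -> q))), v
3. q, v
4. ~([]~q & []((~q & p) -> q)), v
5. ~[]((~q & p) -> q), v
6. ~((~q & p) -> q), w
7. ~q & p, w
8. ~q, w
9. p, w
Accessibility: uRu, uRv, vRv, vRw, wRw

Satisfiable (open branch found)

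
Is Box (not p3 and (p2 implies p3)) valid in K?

Invalid (countermodel exists)

Tableau for the negation not Box (not p3 and (p2 implies p3)):
1. not Box (not p3 and (p2 implies p3)), 0
2. not (not p3 and (p2 implies p3)), 1
3. not (p2 implies p3), 1
4. p2, 1
5. not p3, 1
Accessibility: 0R1
The negation has an open branch (countermodel exists).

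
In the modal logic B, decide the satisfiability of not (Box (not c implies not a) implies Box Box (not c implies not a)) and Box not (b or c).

Satisfiable

1. not (Box (not c implies not a) implies Box Box (not c implies not a)) and Box not (b or c), u
2. not (Box (not c implies not a) implies Box Box (not c implies not a)), u
3. Box not (b or c), u
4. Box (not c implies not a), u
5. not Box Box (not c implies not a), u
6. not (b or c), u
7. not b, u
8. not c, u
9. not c implies not a, u
10. not a, u
11. not Box (not c implies not a), v
12. not (b or c), v
13. not b, v
14. not c, v
15. not c implies not a, v
16. not a, v
17. not (not c implies not a), w
18. not c, w
19. a, w
Accessibility: uRu, uRv, vRu, vRv, vRw, wRv, wRw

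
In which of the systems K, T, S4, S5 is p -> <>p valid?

K-tableau for the negation ~(p -> <>p):
1. ~(p -> <>p), w0
2. p, w0   [~->-rule on 1]
3. ~<>p, w0   [~->-rule on 1]
Complete open branch: countermodel on a K-frame, so not valid in K.
T-tableau for the negation ~(p -> <>p):
1. ~(p -> <>p), w0
2. p, w0   [~->-rule on 1]
3. ~<>p, w0   [~->-rule on 1]
4. ~p, w0   [~<>-rule on 3 via w0Rw0]
Accessibility: w0Rw0
Branch closes: p and ~p both at w0.
Every branch closes (one shown): valid in T, hence also in S4, S5 (every theorem of T is a theorem of S4 and S5).

T, S4, S5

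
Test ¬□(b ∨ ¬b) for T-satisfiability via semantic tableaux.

Unsatisfiable (every branch closes)

1. ¬□(b ∨ ¬b), 0
2. ¬(b ∨ ¬b), 1
3. ¬b, 1
4. b, 1
Accessibility: 0R0, 0R1, 1R1
Branch closes: b and ¬b both at 1.
All branches of the tableau close; one closing branch shown above.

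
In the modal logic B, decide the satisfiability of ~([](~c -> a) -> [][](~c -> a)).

1. ~([](~c -> a) -> [][](~c -> a)), 0
2. [](~c -> a), 0
3. ~[][](~c -> a), 0
4. ~c -> a, 0
5. a, 0
6. ~[](~c -> a), 1
7. ~c -> a, 1
8. a, 1
9. ~(~c -> a), 2
10. ~c, 2
11. ~a, 2
Accessibility: 0R0, 0R1, 1R0, 1R1, 1R2, 2R1, 2R2

Satisfiable (open branch found)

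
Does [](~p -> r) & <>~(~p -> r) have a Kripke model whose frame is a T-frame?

No, unsatisfiable

1. [](~p -> r) & <>~(~p -> r), 0
2. [](~p -> r), 0   [&-rule on 1]
3. <>~(~p -> r), 0   [&-rule on 1]
4. ~p -> r, 0   [[]-rule on 2 via 0R0]
5. r, 0   [->-rule on 4 (branches; this branch)]
6. ~(~p -> r), 1   [<>-rule on 3: fresh world 1, 0R1]
7. ~p, 1   [~->-rule on 6]
8. ~r, 1   [~->-rule on 6]
9. ~p -> r, 1   [[]-rule on 2 via 0R1]
10. r, 1   [->-rule on 9 (branches; this branch)]
Accessibility: 0R0, 0R1, 1R1
Branch closes: r and ~r both at 1.
All branches of the tableau close; one closing branch shown above.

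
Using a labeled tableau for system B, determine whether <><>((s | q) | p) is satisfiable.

Satisfiable

1. <><>((s | q) | p), 0
2. <>((s | q) | p), 1   [<>-rule on 1: fresh world 1, 0R1]
3. (s | q) | p, 2   [<>-rule on 2: fresh world 2, 1R2]
4. p, 2   [|-rule on 3 (branches; this branch)]
Accessibility: 0R0, 0R1, 1R0, 1R1, 1R2, 2R1, 2R2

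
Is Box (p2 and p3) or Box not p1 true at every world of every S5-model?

No, not valid

Tableau for the negation not (Box (p2 and p3) or Box not p1):
1. not (Box (p2 and p3) or Box not p1), 0
2. not Box (p2 and p3), 0   [neg-or-rule on 1]
3. not Box not p1, 0   [neg-or-rule on 1]
4. not (p2 and p3), 1   [neg-Box-rule on 2: fresh world 1, 0R1]
5. not p3, 1   [neg-and-rule on 4 (branches; this branch)]
6. p1, 2   [neg-Box-rule on 3: fresh world 2, 0R2]
Accessibility: 0R0, 0R1, 0R2, 1R0, 1R1, 1R2, 2R0, 2R1, 2R2
The negation has an open branch (countermodel exists).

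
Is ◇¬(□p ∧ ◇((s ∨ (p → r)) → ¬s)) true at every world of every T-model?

Tableau for the negation ¬◇¬(□p ∧ ◇((s ∨ (p → r)) → ¬s)):
1. ¬◇¬(□p ∧ ◇((s ∨ (p → r)) → ¬s)), w0
2. □p ∧ ◇((s ∨ (p → r)) → ¬s), w0   [¬◇-rule on 1 via w0Rw0]
3. □p, w0   [∧-rule on 2]
4. ◇((s ∨ (p → r)) → ¬s), w0   [∧-rule on 2]
5. p, w0   [□-rule on 3 via w0Rw0]
6. (s ∨ (p → r)) → ¬s, w1   [◇-rule on 4: fresh world w1, w0Rw1]
7. □p ∧ ◇((s ∨ (p → r)) → ¬s), w1   [¬◇-rule on 1 via w0Rw1]
8. □p, w1   [∧-rule on 7]
9. ◇((s ∨ (p → r)) → ¬s), w1   [∧-rule on 7]
10. p, w1   [□-rule on 3 via w0Rw1]
11. ¬s, w1   [→-rule on 6 (branches; this branch)]
12. (s ∨ (p → r)) → ¬s, w2   [◇-rule on 9: fresh world w2, w1Rw2]
13. p, w2   [□-rule on 8 via w1Rw2]
14. ¬s, w2   [→-rule on 12 (branches; this branch)]
Accessibility: w0Rw0, w0Rw1, w1Rw1, w1Rw2, w2Rw2
The negation has an open branch (countermodel exists).

Not valid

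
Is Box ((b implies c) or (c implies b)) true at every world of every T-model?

Tableau for the negation not Box ((b implies c) or (c implies b)):
1. not Box ((b implies c) or (c implies b)), 0
2. not ((b implies c) or (c implies b)), 1
3. not (b implies c), 1
4. not (c implies b), 1
5. b, 1
6. not c, 1
7. c, 1
8. not b, 1
Accessibility: 0R0, 0R1, 1R1
Branch closes: c and not c both at 1.
All branches of the negation close; one closing branch shown above.

Valid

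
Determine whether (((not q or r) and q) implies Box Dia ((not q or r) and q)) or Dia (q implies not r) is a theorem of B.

Tableau for the negation not ((((not q or r) and q) implies Box Dia ((not q or r) and q)) or Dia (q implies not r)):
1. not ((((not q or r) and q) implies Box Dia ((not q or r) and q)) or Dia (q implies not r)), w0
2. not (((not q or r) and q) implies Box Dia ((not q or r) and q)), w0
3. not Dia (q implies not r), w0
4. (not q or r) and q, w0
5. not Box Dia ((not q or r) and q), w0
6. not q or r, w0
7. q, w0
8. not (q implies not r), w0
9. r, w0
10. not Dia ((not q or r) and q), w1
11. not (q implies not r), w1
12. q, w1
13. r, w1
14. not ((not q or r) and q), w0
15. not ((not q or r) and q), w1
16. not (not q or r), w0
17. not r, w0
Accessibility: w0Rw0, w0Rw1, w1Rw0, w1Rw1
Branch closes: r and not r both at w0.
All branches of the negation close; one closing branch shown above.

Valid in B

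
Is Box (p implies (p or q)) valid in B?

Tableau for the negation not Box (p implies (p or q)):
1. not Box (p implies (p or q)), w0
2. not (p implies (p or q)), w1
3. p, w1
4. not (p or q), w1
5. not p, w1
6. not q, w1
Accessibility: w0Rw0, w0Rw1, w1Rw0, w1Rw1
Branch closes: p and not p both at w1.
Every branch of the negation's tableau closes; the branch above is one of them.

Valid in B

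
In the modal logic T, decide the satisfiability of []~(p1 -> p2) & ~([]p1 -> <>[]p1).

1. []~(p1 -> p2) & ~([]p1 -> <>[]p1), u
2. []~(p1 -> p2), u
3. ~([]p1 -> <>[]p1), u
4. []p1, u
5. ~<>[]p1, u
6. ~(p1 -> p2), u
7. p1, u
8. ~p2, u
9. ~[]p1, u
10. ~p1, v
11. ~(p1 -> p2), v
12. p1, v
13. ~p2, v
Accessibility: uRu, uRv, vRv
Branch closes: p1 and ~p1 both at v.
All branches of the tableau close; one closing branch shown above.

No, unsatisfiable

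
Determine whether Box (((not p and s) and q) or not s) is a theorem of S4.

Invalid (countermodel exists)

Tableau for the negation not Box (((not p and s) and q) or not s):
1. not Box (((not p and s) and q) or not s), u
2. not (((not p and s) and q) or not s), v   [neg-Box-rule on 1: fresh world v, uRv]
3. not ((not p and s) and q), v   [neg-or-rule on 2]
4. s, v   [neg-or-rule on 2]
5. not q, v   [neg-and-rule on 3 (branches; this branch)]
Accessibility: uRu, uRv, vRv
The negation has an open branch (countermodel exists).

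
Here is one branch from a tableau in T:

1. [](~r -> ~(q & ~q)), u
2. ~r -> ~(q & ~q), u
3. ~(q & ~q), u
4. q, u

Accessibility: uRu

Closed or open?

No atom appears with both signs at the same world.

Not closed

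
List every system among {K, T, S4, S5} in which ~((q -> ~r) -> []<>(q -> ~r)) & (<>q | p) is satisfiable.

S5-tableau for the formula:
1. ~((q -> ~r) -> []<>(q -> ~r)) & (<>q | p), w0
2. ~((q -> ~r) -> []<>(q -> ~r)), w0   [&-rule on 1]
3. <>q | p, w0   [&-rule on 1]
4. q -> ~r, w0   [~->-rule on 2]
5. ~[]<>(q -> ~r), w0   [~->-rule on 2]
6. p, w0   [|-rule on 3 (branches; this branch)]
7. ~r, w0   [->-rule on 4 (branches; this branch)]
8. ~<>(q -> ~r), w1   [~[]-rule on 5: fresh world w1, w0Rw1]
9. ~(q -> ~r), w0   [~<>-rule on 8 via w1Rw0]
10. q, w0   [~->-rule on 9]
11. r, w0   [~->-rule on 9]
Accessibility: w0Rw0, w0Rw1, w1Rw0, w1Rw1
Branch closes: r and ~r both at w0.
Every branch closes (one shown): unsatisfiable in S5.
S4-tableau for the formula:
1. ~((q -> ~r) -> []<>(q -> ~r)) & (<>q | p), w0
2. ~((q -> ~r) -> []<>(q -> ~r)), w0   [&-rule on 1]
3. <>q | p, w0   [&-rule on 1]
4. q -> ~r, w0   [~->-rule on 2]
5. ~[]<>(q -> ~r), w0   [~->-rule on 2]
6. p, w0   [|-rule on 3 (branches; this branch)]
7. ~r, w0   [->-rule on 4 (branches; this branch)]
8. ~<>(q -> ~r), w1   [~[]-rule on 5: fresh world w1, w0Rw1]
9. ~(q -> ~r), w1   [~<>-rule on 8 via w1Rw1]
10. q, w1   [~->-rule on 9]
11. r, w1   [~->-rule on 9]
Accessibility: w0Rw0, w0Rw1, w1Rw1
Complete open branch: satisfiable in S4, hence also in K, T (this S4-model is also a K-model and a T-model).

K, T, S4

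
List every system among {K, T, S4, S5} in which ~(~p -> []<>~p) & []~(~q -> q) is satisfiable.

S5-tableau for the formula:
1. ~(~p -> []<>~p) & []~(~q -> q), w0
2. ~(~p -> []<>~p), w0   [&-rule on 1]
3. []~(~q -> q), w0   [&-rule on 1]
4. ~p, w0   [~->-rule on 2]
5. ~[]<>~p, w0   [~->-rule on 2]
6. ~(~q -> q), w0   [[]-rule on 3 via w0Rw0]
7. ~q, w0   [~->-rule on 6]
8. ~<>~p, w1   [~[]-rule on 5: fresh world w1, w0Rw1]
9. ~(~q -> q), w1   [[]-rule on 3 via w0Rw1]
10. ~q, w1   [~->-rule on 9]
11. p, w0   [~<>-rule on 8 via w1Rw0]
Accessibility: w0Rw0, w0Rw1, w1Rw0, w1Rw1
Branch closes: p and ~p both at w0.
Every branch closes (one shown): unsatisfiable in S5.
S4-tableau for the formula:
1. ~(~p -> []<>~p) & []~(~q -> q), w0
2. ~(~p -> []<>~p), w0   [&-rule on 1]
3. []~(~q -> q), w0   [&-rule on 1]
4. ~p, w0   [~->-rule on 2]
5. ~[]<>~p, w0   [~->-rule on 2]
6. ~(~q -> q), w0   [[]-rule on 3 via w0Rw0]
7. ~q, w0   [~->-rule on 6]
8. ~<>~p, w1   [~[]-rule on 5: fresh world w1, w0Rw1]
9. ~(~q -> q), w1   [[]-rule on 3 via w0Rw1]
10. ~q, w1   [~->-rule on 9]
11. p, w1   [~<>-rule on 8 via w1Rw1]
Accessibility: w0Rw0, w0Rw1, w1Rw1
Complete open branch: satisfiable in S4, hence also in K, T (this S4-model is also a K-model and a T-model).

K, T, S4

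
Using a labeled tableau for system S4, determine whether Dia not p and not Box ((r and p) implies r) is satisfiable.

Unsatisfiable

1. Dia not p and not Box ((r and p) implies r), u
2. Dia not p, u
3. not Box ((r and p) implies r), u
4. not p, v
5. not ((r and p) implies r), w
6. r and p, w
7. not r, w
8. r, w
9. p, w
Accessibility: uRu, uRv, uRw, vRv, wRw
Branch closes: r and not r both at w.
Every branch closes; the branch above is one of them.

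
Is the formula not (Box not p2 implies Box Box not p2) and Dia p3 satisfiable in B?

Satisfiable (open branch found)

1. not (Box not p2 implies Box Box not p2) and Dia p3, 0
2. not (Box not p2 implies Box Box not p2), 0   [and-rule on 1]
3. Dia p3, 0   [and-rule on 1]
4. Box not p2, 0   [neg-implies-rule on 2]
5. not Box Box not p2, 0   [neg-implies-rule on 2]
6. not p2, 0   [Box-rule on 4 via 0R0]
7. p3, 1   [Dia-rule on 3: fresh world 1, 0R1]
8. not p2, 1   [Box-rule on 4 via 0R1]
9. not Box not p2, 2   [neg-Box-rule on 5: fresh world 2, 0R2]
10. not p2, 2   [Box-rule on 4 via 0R2]
11. p2, 3   [neg-Box-rule on 9: fresh world 3, 2R3]
Accessibility: 0R0, 0R1, 0R2, 1R0, 1R1, 2R0, 2R2, 2R3, 3R2, 3R3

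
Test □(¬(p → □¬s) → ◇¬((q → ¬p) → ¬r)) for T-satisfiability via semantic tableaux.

Yes, satisfiable

1. □(¬(p → □¬s) → ◇¬((q → ¬p) → ¬r)), w0
2. ¬(p → □¬s) → ◇¬((q → ¬p) → ¬r), w0
3. ◇¬((q → ¬p) → ¬r), w0
4. ¬((q → ¬p) → ¬r), w1
5. q → ¬p, w1
6. r, w1
7. ¬(p → □¬s) → ◇¬((q → ¬p) → ¬r), w1
8. ¬p, w1
9. ◇¬((q → ¬p) → ¬r), w1
10. ¬((q → ¬p) → ¬r), w2
11. q → ¬p, w2
12. r, w2
13. ¬p, w2
Accessibility: w0Rw0, w0Rw1, w1Rw1, w1Rw2, w2Rw2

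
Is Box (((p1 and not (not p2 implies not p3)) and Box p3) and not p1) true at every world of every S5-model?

Tableau for the negation not Box (((p1 and not (not p2 implies not p3)) and Box p3) and not p1):
1. not Box (((p1 and not (not p2 implies not p3)) and Box p3) and not p1), w0
2. not (((p1 and not (not p2 implies not p3)) and Box p3) and not p1), w1   [neg-Box-rule on 1: fresh world w1, w0Rw1]
3. p1, w1   [neg-and-rule on 2 (branches; this branch)]
Accessibility: w0Rw0, w0Rw1, w1Rw0, w1Rw1
The negation has an open branch (countermodel exists).

Invalid (countermodel exists)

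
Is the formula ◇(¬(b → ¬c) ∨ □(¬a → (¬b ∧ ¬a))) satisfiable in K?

1. ◇(¬(b → ¬c) ∨ □(¬a → (¬b ∧ ¬a))), w0
2. ¬(b → ¬c) ∨ □(¬a → (¬b ∧ ¬a)), w1
3. □(¬a → (¬b ∧ ¬a)), w1
Accessibility: w0Rw1

Satisfiable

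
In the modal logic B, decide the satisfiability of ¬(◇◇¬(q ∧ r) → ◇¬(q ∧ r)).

1. ¬(◇◇¬(q ∧ r) → ◇¬(q ∧ r)), w0
2. ◇◇¬(q ∧ r), w0
3. ¬◇¬(q ∧ r), w0
4. q ∧ r, w0
5. q, w0
6. r, w0
7. ◇¬(q ∧ r), w1
8. q ∧ r, w1
9. q, w1
10. r, w1
11. ¬(q ∧ r), w2
12. ¬r, w2
Accessibility: w0Rw0, w0Rw1, w1Rw0, w1Rw1, w1Rw2, w2Rw1, w2Rw2

Satisfiable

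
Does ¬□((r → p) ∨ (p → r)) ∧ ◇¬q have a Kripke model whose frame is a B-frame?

1. ¬□((r → p) ∨ (p → r)) ∧ ◇¬q, 0
2. ¬□((r → p) ∨ (p → r)), 0
3. ◇¬q, 0
4. ¬((r → p) ∨ (p → r)), 1
5. ¬(r → p), 1
6. ¬(p → r), 1
7. r, 1
8. ¬p, 1
9. p, 1
10. ¬r, 1
Accessibility: 0R0, 0R1, 1R0, 1R1
Branch closes: p and ¬p both at 1.
(One branch shown.) All branches close.

No, unsatisfiable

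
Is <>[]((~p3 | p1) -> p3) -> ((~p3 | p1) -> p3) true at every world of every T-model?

Not valid

Tableau for the negation ~(<>[]((~p3 | p1) -> p3) -> ((~p3 | p1) -> p3)):
1. ~(<>[]((~p3 | p1) -> p3) -> ((~p3 | p1) -> p3)), w0
2. <>[]((~p3 | p1) -> p3), w0
3. ~((~p3 | p1) -> p3), w0
4. ~p3 | p1, w0
5. ~p3, w0
6. p1, w0
7. []((~p3 | p1) -> p3), w1
8. (~p3 | p1) -> p3, w1
9. p3, w1
Accessibility: w0Rw0, w0Rw1, w1Rw1
The negation has an open branch (countermodel exists).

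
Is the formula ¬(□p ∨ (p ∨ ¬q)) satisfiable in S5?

1. ¬(□p ∨ (p ∨ ¬q)), w0
2. ¬□p, w0   [¬∨-rule on 1]
3. ¬(p ∨ ¬q), w0   [¬∨-rule on 1]
4. ¬p, w0   [¬∨-rule on 3]
5. q, w0   [¬∨-rule on 3]
6. ¬p, w1   [¬□-rule on 2: fresh world w1, w0Rw1]
Accessibility: w0Rw0, w0Rw1, w1Rw0, w1Rw1

Satisfiable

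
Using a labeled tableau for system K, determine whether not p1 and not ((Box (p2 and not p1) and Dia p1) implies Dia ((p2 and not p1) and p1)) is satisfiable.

1. not p1 and not ((Box (p2 and not p1) and Dia p1) implies Dia ((p2 and not p1) and p1)), u
2. not p1, u
3. not ((Box (p2 and not p1) and Dia p1) implies Dia ((p2 and not p1) and p1)), u
4. Box (p2 and not p1) and Dia p1, u
5. not Dia ((p2 and not p1) and p1), u
6. Box (p2 and not p1), u
7. Dia p1, u
8. p1, v
9. not ((p2 and not p1) and p1), v
10. p2 and not p1, v
11. p2, v
12. not p1, v
Accessibility: uRv
Branch closes: p1 and not p1 both at v.
(One branch shown.) All branches close.

Unsatisfiable (every branch closes)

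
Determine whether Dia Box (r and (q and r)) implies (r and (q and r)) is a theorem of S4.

No, not valid

Tableau for the negation not (Dia Box (r and (q and r)) implies (r and (q and r))):
1. not (Dia Box (r and (q and r)) implies (r and (q and r))), 0
2. Dia Box (r and (q and r)), 0   [neg-implies-rule on 1]
3. not (r and (q and r)), 0   [neg-implies-rule on 1]
4. not (q and r), 0   [neg-and-rule on 3 (branches; this branch)]
5. not r, 0   [neg-and-rule on 4 (branches; this branch)]
6. Box (r and (q and r)), 1   [Dia-rule on 2: fresh world 1, 0R1]
7. r and (q and r), 1   [Box-rule on 6 via 1R1]
8. r, 1   [and-rule on 7]
9. q and r, 1   [and-rule on 7]
10. q, 1   [and-rule on 9]
Accessibility: 0R0, 0R1, 1R1
The negation has an open branch (countermodel exists).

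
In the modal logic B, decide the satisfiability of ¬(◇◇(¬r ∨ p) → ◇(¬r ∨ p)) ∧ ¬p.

Yes, satisfiable

1. ¬(◇◇(¬r ∨ p) → ◇(¬r ∨ p)) ∧ ¬p, u
2. ¬(◇◇(¬r ∨ p) → ◇(¬r ∨ p)), u
3. ¬p, u
4. ◇◇(¬r ∨ p), u
5. ¬◇(¬r ∨ p), u
6. ¬(¬r ∨ p), u
7. r, u
8. ◇(¬r ∨ p), v
9. ¬(¬r ∨ p), v
10. r, v
11. ¬p, v
12. ¬r ∨ p, w
13. p, w
Accessibility: uRu, uRv, vRu, vRv, vRw, wRv, wRw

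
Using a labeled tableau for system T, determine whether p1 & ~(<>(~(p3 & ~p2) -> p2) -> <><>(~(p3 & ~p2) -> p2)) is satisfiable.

1. p1 & ~(<>(~(p3 & ~p2) -> p2) -> <><>(~(p3 & ~p2) -> p2)), 0
2. p1, 0
3. ~(<>(~(p3 & ~p2) -> p2) -> <><>(~(p3 & ~p2) -> p2)), 0
4. <>(~(p3 & ~p2) -> p2), 0
5. ~<><>(~(p3 & ~p2) -> p2), 0
6. ~<>(~(p3 & ~p2) -> p2), 0
7. ~(~(p3 & ~p2) -> p2), 0
8. ~(p3 & ~p2), 0
9. ~p2, 0
10. ~p3, 0
11. ~(p3 & ~p2) -> p2, 1
12. ~<>(~(p3 & ~p2) -> p2), 1
13. ~(~(p3 & ~p2) -> p2), 1
14. ~(p3 & ~p2), 1
15. ~p2, 1
16. p3 & ~p2, 1
17. p3, 1
18. p2, 1
Accessibility: 0R0, 0R1, 1R1
Branch closes: p2 and ~p2 both at 1.
Every branch closes; the branch above is one of them.

Unsatisfiable (every branch closes)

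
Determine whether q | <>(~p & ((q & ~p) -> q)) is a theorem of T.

Tableau for the negation ~(q | <>(~p & ((q & ~p) -> q))):
1. ~(q | <>(~p & ((q & ~p) -> q))), 0
2. ~q, 0   [~|-rule on 1]
3. ~<>(~p & ((q & ~p) -> q)), 0   [~|-rule on 1]
4. ~(~p & ((q & ~p) -> q)), 0   [~<>-rule on 3 via 0R0]
5. p, 0   [~&-rule on 4 (branches; this branch)]
Accessibility: 0R0
The negation has an open branch (countermodel exists).

Invalid (countermodel exists)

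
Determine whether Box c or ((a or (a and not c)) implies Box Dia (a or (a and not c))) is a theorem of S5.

Valid in S5

Tableau for the negation not (Box c or ((a or (a and not c)) implies Box Dia (a or (a and not c)))):
1. not (Box c or ((a or (a and not c)) implies Box Dia (a or (a and not c)))), 0
2. not Box c, 0
3. not ((a or (a and not c)) implies Box Dia (a or (a and not c))), 0
4. a or (a and not c), 0
5. not Box Dia (a or (a and not c)), 0
6. a and not c, 0
7. a, 0
8. not c, 0
9. not c, 1
10. not Dia (a or (a and not c)), 2
11. not (a or (a and not c)), 0
12. not a, 0
13. not (a and not c), 0
Accessibility: 0R0, 0R1, 0R2, 1R0, 1R1, 1R2, 2R0, 2R1, 2R2
Branch closes: a and not a both at 0.
All branches of the negation close; one closing branch shown above.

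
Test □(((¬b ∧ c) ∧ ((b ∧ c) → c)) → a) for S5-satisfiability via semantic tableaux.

1. □(((¬b ∧ c) ∧ ((b ∧ c) → c)) → a), u
2. ((¬b ∧ c) ∧ ((b ∧ c) → c)) → a, u
3. a, u
Accessibility: uRu

Satisfiable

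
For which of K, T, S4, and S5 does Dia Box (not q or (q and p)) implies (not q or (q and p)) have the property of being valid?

S4-tableau for the negation not (Dia Box (not q or (q and p)) implies (not q or (q and p))):
1. not (Dia Box (not q or (q and p)) implies (not q or (q and p))), u
2. Dia Box (not q or (q and p)), u
3. not (not q or (q and p)), u
4. q, u
5. not (q and p), u
6. not p, u
7. Box (not q or (q and p)), v
8. not q or (q and p), v
9. q and p, v
10. q, v
11. p, v
Accessibility: uRu, uRv, vRv
Complete open branch: countermodel on an S4-frame, so not valid in S4, nor in K, T (the same frame is also a K-frame and a T-frame).
S5-tableau for the negation not (Dia Box (not q or (q and p)) implies (not q or (q and p))):
1. not (Dia Box (not q or (q and p)) implies (not q or (q and p))), u
2. Dia Box (not q or (q and p)), u
3. not (not q or (q and p)), u
4. q, u
5. not (q and p), u
6. not p, u
7. Box (not q or (q and p)), v
8. not q or (q and p), u
9. not q or (q and p), v
10. q and p, u
11. p, u
Accessibility: uRu, uRv, vRu, vRv
Branch closes: p and not p both at u.
Every branch closes (one shown): valid in S5.

S5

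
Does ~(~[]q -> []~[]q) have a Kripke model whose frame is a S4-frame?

1. ~(~[]q -> []~[]q), 0
2. ~[]q, 0   [~->-rule on 1]
3. ~[]~[]q, 0   [~->-rule on 1]
4. ~q, 1   [~[]-rule on 2: fresh world 1, 0R1]
5. []q, 2   [~[]-rule on 3: fresh world 2, 0R2]
6. q, 2   [[]-rule on 5 via 2R2]
Accessibility: 0R0, 0R1, 0R2, 1R1, 2R2

Yes, satisfiable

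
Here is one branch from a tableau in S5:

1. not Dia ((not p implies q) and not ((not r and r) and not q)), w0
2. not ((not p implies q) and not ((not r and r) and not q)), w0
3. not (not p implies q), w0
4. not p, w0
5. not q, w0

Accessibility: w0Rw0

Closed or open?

No world carries both an atom and its negation.

Not closed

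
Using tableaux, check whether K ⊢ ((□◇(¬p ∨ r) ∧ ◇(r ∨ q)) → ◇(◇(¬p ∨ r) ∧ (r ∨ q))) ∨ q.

Yes, valid

Tableau for the negation ¬(((□◇(¬p ∨ r) ∧ ◇(r ∨ q)) → ◇(◇(¬p ∨ r) ∧ (r ∨ q))) ∨ q):
1. ¬(((□◇(¬p ∨ r) ∧ ◇(r ∨ q)) → ◇(◇(¬p ∨ r) ∧ (r ∨ q))) ∨ q), u
2. ¬((□◇(¬p ∨ r) ∧ ◇(r ∨ q)) → ◇(◇(¬p ∨ r) ∧ (r ∨ q))), u   [¬∨-rule on 1]
3. ¬q, u   [¬∨-rule on 1]
4. □◇(¬p ∨ r) ∧ ◇(r ∨ q), u   [¬→-rule on 2]
5. ¬◇(◇(¬p ∨ r) ∧ (r ∨ q)), u   [¬→-rule on 2]
6. □◇(¬p ∨ r), u   [∧-rule on 4]
7. ◇(r ∨ q), u   [∧-rule on 4]
8. r ∨ q, v   [◇-rule on 7: fresh world v, uRv]
9. ¬(◇(¬p ∨ r) ∧ (r ∨ q)), v   [¬◇-rule on 5 via uRv]
10. ◇(¬p ∨ r), v   [□-rule on 6 via uRv]
11. q, v   [∨-rule on 8 (branches; this branch)]
12. ¬◇(¬p ∨ r), v   [¬∧-rule on 9 (branches; this branch)]
13. ¬p ∨ r, w   [◇-rule on 10: fresh world w, vRw]
14. ¬(¬p ∨ r), w   [¬◇-rule on 12 via vRw]
15. p, w   [¬∨-rule on 14]
16. ¬r, w   [¬∨-rule on 14]
17. r, w   [∨-rule on 13 (branches; this branch)]
Accessibility: uRv, vRw
Branch closes: r and ¬r both at w.
Every branch of the negation's tableau closes; the branch above is one of them.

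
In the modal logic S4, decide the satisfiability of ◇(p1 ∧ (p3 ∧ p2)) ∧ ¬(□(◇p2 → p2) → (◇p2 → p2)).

1. ◇(p1 ∧ (p3 ∧ p2)) ∧ ¬(□(◇p2 → p2) → (◇p2 → p2)), w0
2. ◇(p1 ∧ (p3 ∧ p2)), w0
3. ¬(□(◇p2 → p2) → (◇p2 → p2)), w0
4. □(◇p2 → p2), w0
5. ¬(◇p2 → p2), w0
6. ◇p2, w0
7. ¬p2, w0
8. ◇p2 → p2, w0
9. ¬◇p2, w0
10. p1 ∧ (p3 ∧ p2), w1
11. p1, w1
12. p3 ∧ p2, w1
13. p3, w1
14. p2, w1
15. ◇p2 → p2, w1
16. ¬p2, w1
Accessibility: w0Rw0, w0Rw1, w1Rw1
Branch closes: p2 and ¬p2 both at w1.
Every branch closes; the branch above is one of them.

Unsatisfiable (every branch closes)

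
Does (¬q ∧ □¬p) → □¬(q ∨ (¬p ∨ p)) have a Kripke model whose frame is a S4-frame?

Satisfiable

1. (¬q ∧ □¬p) → □¬(q ∨ (¬p ∨ p)), u
2. ¬(¬q ∧ □¬p), u
3. ¬□¬p, u
4. p, v
Accessibility: uRu, uRv, vRv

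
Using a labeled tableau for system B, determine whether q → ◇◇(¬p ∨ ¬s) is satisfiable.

Satisfiable

1. q → ◇◇(¬p ∨ ¬s), 0
2. ◇◇(¬p ∨ ¬s), 0   [→-rule on 1 (branches; this branch)]
3. ◇(¬p ∨ ¬s), 1   [◇-rule on 2: fresh world 1, 0R1]
4. ¬p ∨ ¬s, 2   [◇-rule on 3: fresh world 2, 1R2]
5. ¬s, 2   [∨-rule on 4 (branches; this branch)]
Accessibility: 0R0, 0R1, 1R0, 1R1, 1R2, 2R1, 2R2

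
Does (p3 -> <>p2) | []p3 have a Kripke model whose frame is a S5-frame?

Yes, satisfiable

1. (p3 -> <>p2) | []p3, u
2. []p3, u   [|-rule on 1 (branches; this branch)]
3. p3, u   [[]-rule on 2 via uRu]
Accessibility: uRu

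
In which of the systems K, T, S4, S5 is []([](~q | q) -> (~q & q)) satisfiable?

K-tableau for the formula:
1. []([](~q | q) -> (~q & q)), w0
Complete open branch: satisfiable in K.
T-tableau for the formula:
1. []([](~q | q) -> (~q & q)), w0
2. [](~q | q) -> (~q & q), w0
3. ~[](~q | q), w0
4. ~(~q | q), w1
5. q, w1
6. ~q, w1
Accessibility: w0Rw0, w0Rw1, w1Rw1
Branch closes: q and ~q both at w1.
Every branch closes (one shown): unsatisfiable in T, hence also in S4, S5 (every S4/S5-frame is a T-frame).

K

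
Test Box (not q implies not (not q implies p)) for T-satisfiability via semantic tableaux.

1. Box (not q implies not (not q implies p)), 0
2. not q implies not (not q implies p), 0
3. not (not q implies p), 0
4. not q, 0
5. not p, 0
Accessibility: 0R0

Satisfiable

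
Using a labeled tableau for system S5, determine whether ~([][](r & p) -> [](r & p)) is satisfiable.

No, unsatisfiable

1. ~([][](r & p) -> [](r & p)), u
2. [][](r & p), u   [~->-rule on 1]
3. ~[](r & p), u   [~->-rule on 1]
4. [](r & p), u   [[]-rule on 2 via uRu]
5. r & p, u   [[]-rule on 4 via uRu]
6. r, u   [&-rule on 5]
7. p, u   [&-rule on 5]
8. ~(r & p), v   [~[]-rule on 3: fresh world v, uRv]
9. [](r & p), v   [[]-rule on 2 via uRv]
10. r & p, v   [[]-rule on 4 via uRv]
11. r, v   [&-rule on 10]
12. p, v   [&-rule on 10]
13. ~p, v   [~&-rule on 8 (branches; this branch)]
Accessibility: uRu, uRv, vRu, vRv
Branch closes: p and ~p both at v.
Every branch closes; the branch above is one of them.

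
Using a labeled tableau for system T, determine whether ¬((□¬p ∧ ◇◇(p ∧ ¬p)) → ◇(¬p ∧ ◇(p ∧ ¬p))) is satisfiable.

No, unsatisfiable

1. ¬((□¬p ∧ ◇◇(p ∧ ¬p)) → ◇(¬p ∧ ◇(p ∧ ¬p))), u
2. □¬p ∧ ◇◇(p ∧ ¬p), u   [¬→-rule on 1]
3. ¬◇(¬p ∧ ◇(p ∧ ¬p)), u   [¬→-rule on 1]
4. □¬p, u   [∧-rule on 2]
5. ◇◇(p ∧ ¬p), u   [∧-rule on 2]
6. ¬(¬p ∧ ◇(p ∧ ¬p)), u   [¬◇-rule on 3 via uRu]
7. ¬p, u   [□-rule on 4 via uRu]
8. ¬◇(p ∧ ¬p), u   [¬∧-rule on 6 (branches; this branch)]
9. ¬(p ∧ ¬p), u   [¬◇-rule on 8 via uRu]
10. ◇(p ∧ ¬p), v   [◇-rule on 5: fresh world v, uRv]
11. ¬(¬p ∧ ◇(p ∧ ¬p)), v   [¬◇-rule on 3 via uRv]
12. ¬p, v   [□-rule on 4 via uRv]
13. ¬(p ∧ ¬p), v   [¬◇-rule on 8 via uRv]
14. ¬◇(p ∧ ¬p), v   [¬∧-rule on 11 (branches; this branch)]
15. p ∧ ¬p, w   [◇-rule on 10: fresh world w, vRw]
16. p, w   [∧-rule on 15]
17. ¬p, w   [∧-rule on 15]
Accessibility: uRu, uRv, vRv, vRw, wRw
Branch closes: p and ¬p both at w.
All branches of the tableau close; one closing branch shown above.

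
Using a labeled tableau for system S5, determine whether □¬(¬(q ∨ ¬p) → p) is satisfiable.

Unsatisfiable (every branch closes)

1. □¬(¬(q ∨ ¬p) → p), 0
2. ¬(¬(q ∨ ¬p) → p), 0
3. ¬(q ∨ ¬p), 0
4. ¬p, 0
5. ¬q, 0
6. p, 0
Accessibility: 0R0
Branch closes: p and ¬p both at 0.
(One branch shown.) All branches close.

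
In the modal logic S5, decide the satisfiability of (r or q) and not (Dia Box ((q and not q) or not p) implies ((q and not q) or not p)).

Unsatisfiable (every branch closes)

1. (r or q) and not (Dia Box ((q and not q) or not p) implies ((q and not q) or not p)), w0
2. r or q, w0
3. not (Dia Box ((q and not q) or not p) implies ((q and not q) or not p)), w0
4. Dia Box ((q and not q) or not p), w0
5. not ((q and not q) or not p), w0
6. not (q and not q), w0
7. p, w0
8. q, w0
9. Box ((q and not q) or not p), w1
10. (q and not q) or not p, w0
11. (q and not q) or not p, w1
12. q and not q, w0
13. not q, w0
Accessibility: w0Rw0, w0Rw1, w1Rw0, w1Rw1
Branch closes: q and not q both at w0.
All branches of the tableau close; one closing branch shown above.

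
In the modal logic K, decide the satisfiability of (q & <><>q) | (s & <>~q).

1. (q & <><>q) | (s & <>~q), w0
2. s & <>~q, w0
3. s, w0
4. <>~q, w0
5. ~q, w1
Accessibility: w0Rw1

Yes, satisfiable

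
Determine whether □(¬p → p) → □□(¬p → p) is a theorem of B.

Tableau for the negation ¬(□(¬p → p) → □□(¬p → p)):
1. ¬(□(¬p → p) → □□(¬p → p)), w0
2. □(¬p → p), w0   [¬→-rule on 1]
3. ¬□□(¬p → p), w0   [¬→-rule on 1]
4. ¬p → p, w0   [□-rule on 2 via w0Rw0]
5. p, w0   [→-rule on 4 (branches; this branch)]
6. ¬□(¬p → p), w1   [¬□-rule on 3: fresh world w1, w0Rw1]
7. ¬p → p, w1   [□-rule on 2 via w0Rw1]
8. p, w1   [→-rule on 7 (branches; this branch)]
9. ¬(¬p → p), w2   [¬□-rule on 6: fresh world w2, w1Rw2]
10. ¬p, w2   [¬→-rule on 9]
Accessibility: w0Rw0, w0Rw1, w1Rw0, w1Rw1, w1Rw2, w2Rw1, w2Rw2
The negation has an open branch (countermodel exists).

Not valid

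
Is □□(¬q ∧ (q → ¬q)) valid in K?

Tableau for the negation ¬□□(¬q ∧ (q → ¬q)):
1. ¬□□(¬q ∧ (q → ¬q)), w0
2. ¬□(¬q ∧ (q → ¬q)), w1   [¬□-rule on 1: fresh world w1, w0Rw1]
3. ¬(¬q ∧ (q → ¬q)), w2   [¬□-rule on 2: fresh world w2, w1Rw2]
4. ¬(q → ¬q), w2   [¬∧-rule on 3 (branches; this branch)]
5. q, w2   [¬→-rule on 4]
Accessibility: w0Rw1, w1Rw2
The negation has an open branch (countermodel exists).

Invalid (countermodel exists)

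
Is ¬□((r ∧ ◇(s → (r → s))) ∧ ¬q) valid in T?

Not valid

Tableau for the negation □((r ∧ ◇(s → (r → s))) ∧ ¬q):
1. □((r ∧ ◇(s → (r → s))) ∧ ¬q), w0
2. (r ∧ ◇(s → (r → s))) ∧ ¬q, w0
3. r ∧ ◇(s → (r → s)), w0
4. ¬q, w0
5. r, w0
6. ◇(s → (r → s)), w0
7. s → (r → s), w1
8. (r ∧ ◇(s → (r → s))) ∧ ¬q, w1
9. r ∧ ◇(s → (r → s)), w1
10. ¬q, w1
11. r, w1
12. ◇(s → (r → s)), w1
13. r → s, w1
14. s, w1
15. s → (r → s), w2
16. r → s, w2
17. s, w2
Accessibility: w0Rw0, w0Rw1, w1Rw1, w1Rw2, w2Rw2
The negation has an open branch (countermodel exists).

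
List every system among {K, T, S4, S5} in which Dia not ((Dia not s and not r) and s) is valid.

T-tableau for the negation not Dia not ((Dia not s and not r) and s):
1. not Dia not ((Dia not s and not r) and s), 0
2. (Dia not s and not r) and s, 0   [neg-Dia-rule on 1 via 0R0]
3. Dia not s and not r, 0   [and-rule on 2]
4. s, 0   [and-rule on 2]
5. Dia not s, 0   [and-rule on 3]
6. not r, 0   [and-rule on 3]
7. not s, 1   [Dia-rule on 5: fresh world 1, 0R1]
8. (Dia not s and not r) and s, 1   [neg-Dia-rule on 1 via 0R1]
9. Dia not s and not r, 1   [and-rule on 8]
10. s, 1   [and-rule on 8]
Accessibility: 0R0, 0R1, 1R1
Branch closes: s and not s both at 1.
Every branch closes (one shown): valid in T, hence also in S4, S5 (every theorem of T is a theorem of S4 and S5).
K-tableau for the negation not Dia not ((Dia not s and not r) and s):
1. not Dia not ((Dia not s and not r) and s), 0
Complete open branch: countermodel on a K-frame, so not valid in K.

T, S4, S5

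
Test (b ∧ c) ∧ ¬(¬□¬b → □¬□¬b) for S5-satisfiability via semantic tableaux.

1. (b ∧ c) ∧ ¬(¬□¬b → □¬□¬b), 0
2. b ∧ c, 0
3. ¬(¬□¬b → □¬□¬b), 0
4. b, 0
5. c, 0
6. ¬□¬b, 0
7. ¬□¬□¬b, 0
8. b, 1
9. □¬b, 2
10. ¬b, 0
Accessibility: 0R0, 0R1, 0R2, 1R0, 1R1, 1R2, 2R0, 2R1, 2R2
Branch closes: b and ¬b both at 0.
All branches of the tableau close; one closing branch shown above.

No, unsatisfiable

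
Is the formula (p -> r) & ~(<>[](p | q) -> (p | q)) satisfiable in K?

1. (p -> r) & ~(<>[](p | q) -> (p | q)), 0
2. p -> r, 0   [&-rule on 1]
3. ~(<>[](p | q) -> (p | q)), 0   [&-rule on 1]
4. <>[](p | q), 0   [~->-rule on 3]
5. ~(p | q), 0   [~->-rule on 3]
6. ~p, 0   [~|-rule on 5]
7. ~q, 0   [~|-rule on 5]
8. r, 0   [->-rule on 2 (branches; this branch)]
9. [](p | q), 1   [<>-rule on 4: fresh world 1, 0R1]
Accessibility: 0R1

Satisfiable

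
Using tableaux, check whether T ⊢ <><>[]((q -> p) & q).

Tableau for the negation ~<><>[]((q -> p) & q):
1. ~<><>[]((q -> p) & q), u
2. ~<>[]((q -> p) & q), u   [~<>-rule on 1 via uRu]
3. ~[]((q -> p) & q), u   [~<>-rule on 2 via uRu]
4. ~((q -> p) & q), v   [~[]-rule on 3: fresh world v, uRv]
5. ~<>[]((q -> p) & q), v   [~<>-rule on 1 via uRv]
6. ~[]((q -> p) & q), v   [~<>-rule on 2 via uRv]
7. ~q, v   [~&-rule on 4 (branches; this branch)]
8. ~((q -> p) & q), w   [~[]-rule on 6: fresh world w, vRw]
9. ~[]((q -> p) & q), w   [~<>-rule on 5 via vRw]
10. ~q, w   [~&-rule on 8 (branches; this branch)]
11. ~((q -> p) & q), x   [~[]-rule on 9: fresh world x, wRx]
12. ~q, x   [~&-rule on 11 (branches; this branch)]
Accessibility: uRu, uRv, vRv, vRw, wRw, wRx, xRx
The negation has an open branch (countermodel exists).

Not valid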